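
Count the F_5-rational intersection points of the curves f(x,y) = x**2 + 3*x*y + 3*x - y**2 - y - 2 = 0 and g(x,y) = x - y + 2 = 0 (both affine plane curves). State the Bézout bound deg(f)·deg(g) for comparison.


Common zeros: ∅; count = 0; Bézout bound = 2.

deg(f) = 2, deg(g) = 1, so Bézout bound = 2.
Scan x ∈ F_5. For each x, list the y ∈ F_5 with f(x, y) ≡ 0 and those with g(x, y) ≡ 0 (mod 5); the common zeros in that column are the intersection.
  x = 0: f ≡ 0 at y ∈ ∅; g ≡ 0 at y ∈ {2}; common: ∅.
  x = 1: f ≡ 0 at y ∈ ∅; g ≡ 0 at y ∈ {3}; common: ∅.
  x = 2: f ≡ 0 at y ∈ ∅; g ≡ 0 at y ∈ {4}; common: ∅.
  x = 3: f ≡ 0 at y ∈ ∅; g ≡ 0 at y ∈ {0}; common: ∅.
  x = 4: f ≡ 0 at y ∈ {3}; g ≡ 0 at y ∈ {1}; common: ∅.
Collecting: common zeros = ∅, so the count is 0.
Comparison with the Bézout bound: 0 ≤ 2 = deg(f)·deg(g), as expected for curves with no common component (the affine F_5-count falls short of the bound because intersections may lie at infinity, over extension fields, or carry multiplicity).


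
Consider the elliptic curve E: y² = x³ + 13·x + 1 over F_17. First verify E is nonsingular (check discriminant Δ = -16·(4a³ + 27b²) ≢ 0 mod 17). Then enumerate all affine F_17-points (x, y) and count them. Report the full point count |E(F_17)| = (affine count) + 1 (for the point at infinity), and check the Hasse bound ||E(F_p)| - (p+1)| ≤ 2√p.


Affine points = {(0, 1), (0, 16), (1, 7), (1, 10), (2, 1), (2, 16), (3, 4), (3, 13), (4, 7), (4, 10), (5, 2), (5, 15), (10, 3), (10, 14), (11, 8), (11, 9), (12, 7), (12, 10), (13, 2), (13, 15), (15, 1), (15, 16), (16, 2), (16, 15)}; affine count = 24; |E(F_17)| = 25.

Discriminant check: Δ ∝ 4a³ + 27b² = 4·13³ + 27·1² = 4·2197 + 27·1 ≡ 9 (mod 17). Nonzero ⇒ E is nonsingular.
For each x ∈ F_17, compute rhs = x³ + 13·x + 1 mod 17, then count y ∈ F_17 with y² ≡ rhs.
  x = 0: rhs = 1, matching y values: 1, 16 (2 points).
  x = 1: rhs = 15, matching y values: 7, 10 (2 points).
  x = 2: rhs = 1, matching y values: 1, 16 (2 points).
  x = 3: rhs = 16, matching y values: 4, 13 (2 points).
  x = 4: rhs = 15, matching y values: 7, 10 (2 points).
  x = 5: rhs = 4, matching y values: 2, 15 (2 points).
  x = 6: rhs = 6, matching y values: none (0 points).
  x = 7: rhs = 10, matching y values: none (0 points).
  x = 8: rhs = 5, matching y values: none (0 points).
  x = 9: rhs = 14, matching y values: none (0 points).
  x = 10: rhs = 9, matching y values: 3, 14 (2 points).
  x = 11: rhs = 13, matching y values: 8, 9 (2 points).
  x = 12: rhs = 15, matching y values: 7, 10 (2 points).
  x = 13: rhs = 4, matching y values: 2, 15 (2 points).
  x = 14: rhs = 3, matching y values: none (0 points).
  x = 15: rhs = 1, matching y values: 1, 16 (2 points).
  x = 16: rhs = 4, matching y values: 2, 15 (2 points).
Total affine count: 24.
Full point count |E(F_17)| = 24 + 1 = 25.
Hasse bound: |25 − (17+1)| = |7| = 7 ≤ 2√17 ≈ 8.2462 ✓.


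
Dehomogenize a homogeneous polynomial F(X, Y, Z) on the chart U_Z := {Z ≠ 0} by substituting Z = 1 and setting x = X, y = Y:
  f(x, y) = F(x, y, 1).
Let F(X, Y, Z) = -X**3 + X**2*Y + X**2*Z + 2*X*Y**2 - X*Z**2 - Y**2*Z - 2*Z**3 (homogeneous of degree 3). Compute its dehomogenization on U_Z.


f(x, y) = -x**3 + x**2*y + x**2 + 2*x*y**2 - x - y**2 - 2

On U_Z we set Z = 1. Each monomial c·X^i·Y^j·Z^k in F becomes c·x^i·y^j·1^k = c·x^i·y^j.
Substituting Z = 1: F(X, Y, 1) = -x**3 + x**2*y + x**2 + 2*x*y**2 - x - y**2 - 2.
Note: deg(f) ≤ deg(F) = 3; strict inequality happens when F is divisible by Z (lost terms).


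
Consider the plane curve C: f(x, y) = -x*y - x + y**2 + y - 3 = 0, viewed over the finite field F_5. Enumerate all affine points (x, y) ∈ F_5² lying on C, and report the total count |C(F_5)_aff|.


Affine F_5-points: {(1, 2), (1, 3), (2, 0), (2, 1)}; count = 4.

For each of the 25 pairs (x, y) ∈ F_5², evaluate f(x, y) mod 5. Record the zeros.
  x = 0: [0↦2, 1↦4, 2↦3, 3↦4, 4↦2]  zeros at y ∈ ∅
  x = 1: [0↦1, 1↦2, 2↦0, 3↦0, 4↦2]  zeros at y ∈ {2, 3}
  x = 2: [0↦0, 1↦0, 2↦2, 3↦1, 4↦2]  zeros at y ∈ {0, 1}
  x = 3: [0↦4, 1↦3, 2↦4, 3↦2, 4↦2]  zeros at y ∈ ∅
  x = 4: [0↦3, 1↦1, 2↦1, 3↦3, 4↦2]  zeros at y ∈ ∅
Collecting zeros: affine points = {(1, 2), (1, 3), (2, 0), (2, 1)}.
Total count |C(F_5)_aff| = 4.


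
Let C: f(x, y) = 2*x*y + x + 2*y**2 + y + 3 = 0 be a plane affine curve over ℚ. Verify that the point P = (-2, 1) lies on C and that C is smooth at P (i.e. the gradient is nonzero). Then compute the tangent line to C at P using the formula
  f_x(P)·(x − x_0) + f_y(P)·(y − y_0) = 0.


Tangent line at P: 3*x + y + 5 = 0.

Step 1: f(-2, 1) = 0, so P lies on C.
Step 2: partial derivatives
  f_x(x, y) = 2*y + 1, f_y(x, y) = 2*x + 4*y + 1.
  f_x(P) = 3, f_y(P) = 1 (gradient nonzero, so P is smooth).
Step 3: tangent line at P: 3·(x − -2) + 1·(y − 1) = 0.
Expanding: 3*x + y + 5 = 0.


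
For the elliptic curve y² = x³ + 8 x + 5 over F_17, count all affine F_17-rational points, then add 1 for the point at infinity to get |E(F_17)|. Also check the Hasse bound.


Affine points = {(4, 4), (4, 13), (5, 0), (7, 8), (7, 9), (11, 8), (11, 9), (15, 7), (15, 10), (16, 8), (16, 9)}; affine count = 11; |E(F_17)| = 12.

Discriminant check: Δ ∝ 4a³ + 27b² = 4·8³ + 27·5² = 4·512 + 27·25 ≡ 3 (mod 17). Nonzero ⇒ E is nonsingular.
For each x ∈ F_17, compute rhs = x³ + 8·x + 5 mod 17, then count y ∈ F_17 with y² ≡ rhs.
  x = 0: rhs = 5, matching y values: none (0 points).
  x = 1: rhs = 14, matching y values: none (0 points).
  x = 2: rhs = 12, matching y values: none (0 points).
  x = 3: rhs = 5, matching y values: none (0 points).
  x = 4: rhs = 16, matching y values: 4, 13 (2 points).
  x = 5: rhs = 0, matching y values: 0 (1 points).
  x = 6: rhs = 14, matching y values: none (0 points).
  x = 7: rhs = 13, matching y values: 8, 9 (2 points).
  x = 8: rhs = 3, matching y values: none (0 points).
  x = 9: rhs = 7, matching y values: none (0 points).
  x = 10: rhs = 14, matching y values: none (0 points).
  x = 11: rhs = 13, matching y values: 8, 9 (2 points).
  x = 12: rhs = 10, matching y values: none (0 points).
  x = 13: rhs = 11, matching y values: none (0 points).
  x = 14: rhs = 5, matching y values: none (0 points).
  x = 15: rhs = 15, matching y values: 7, 10 (2 points).
  x = 16: rhs = 13, matching y values: 8, 9 (2 points).
Total affine count: 11.
Full point count |E(F_17)| = 11 + 1 = 12.
Hasse bound: |12 − (17+1)| = |-6| = 6 ≤ 2√17 ≈ 8.2462 ✓.


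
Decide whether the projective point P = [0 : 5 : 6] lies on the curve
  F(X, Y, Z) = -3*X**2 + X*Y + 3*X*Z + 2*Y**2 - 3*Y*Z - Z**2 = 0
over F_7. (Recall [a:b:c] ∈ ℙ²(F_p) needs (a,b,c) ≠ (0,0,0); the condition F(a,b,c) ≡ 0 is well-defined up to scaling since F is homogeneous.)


F(0,5,6) ≡ 1 (mod 7); P is NOT on the curve.

Evaluate F(0, 5, 6) term-by-term (mod 7).
  -3*X**2 ↦ -3·0·1·1 = 0
  X*Y ↦ 1·0·5·1 = 0
  3*X*Z ↦ 3·0·1·6 = 0
  2*Y**2 ↦ 2·1·25·1 = 50
  -3*Y*Z ↦ -3·1·5·6 = -90
  -Z**2 ↦ -1·1·1·36 = -36
Sum: F(0, 5, 6) = (0) + (0) + (0) + (50) + (-90) + (-36) = -76.
Reducing mod 7: -76 ≡ 1 (mod 7).
Since F(a, b, c) ≡ 1 ≠ 0 (mod 7), P does NOT lie on the curve.


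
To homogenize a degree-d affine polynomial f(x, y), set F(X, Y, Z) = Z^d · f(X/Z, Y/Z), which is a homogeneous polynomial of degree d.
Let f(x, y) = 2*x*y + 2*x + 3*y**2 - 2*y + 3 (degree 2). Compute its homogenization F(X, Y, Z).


F(X, Y, Z) = 2*X*Y + 2*X*Z + 3*Y**2 - 2*Y*Z + 3*Z**2

deg(f) = 2.
Substitute x = X/Z, y = Y/Z into f, then multiply by Z^2.
  monomial 2·x^1·y^1 ↦ 2·X^1·Y^1·Z^0.
  monomial 2·x^1·y^0 ↦ 2·X^1·Y^0·Z^1.
  monomial 3·x^0·y^2 ↦ 3·X^0·Y^2·Z^0.
  monomial -2·x^0·y^1 ↦ -2·X^0·Y^1·Z^1.
  monomial 3·x^0·y^0 ↦ 3·X^0·Y^0·Z^2.
Collecting: F(X, Y, Z) = 2*X*Y + 2*X*Z + 3*Y**2 - 2*Y*Z + 3*Z**2.


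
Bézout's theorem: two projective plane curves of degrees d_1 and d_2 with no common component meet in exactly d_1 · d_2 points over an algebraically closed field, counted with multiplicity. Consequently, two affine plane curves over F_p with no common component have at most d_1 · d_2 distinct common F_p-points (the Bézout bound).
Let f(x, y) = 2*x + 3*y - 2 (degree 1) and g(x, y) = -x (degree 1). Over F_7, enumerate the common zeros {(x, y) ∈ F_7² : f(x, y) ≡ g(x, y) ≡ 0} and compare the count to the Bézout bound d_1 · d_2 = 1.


Common zeros: {(0, 3)}; count = 1; Bézout bound = 1.

deg(f) = 1, deg(g) = 1, so Bézout bound = 1.
Scan x ∈ F_7. For each x, list the y ∈ F_7 with f(x, y) ≡ 0 and those with g(x, y) ≡ 0 (mod 7); the common zeros in that column are the intersection.
  x = 0: f ≡ 0 at y ∈ {3}; g ≡ 0 at y ∈ {0, 1, 2, 3, 4, 5, 6}; common: {3}.
  x = 1: f ≡ 0 at y ∈ {0}; g ≡ 0 at y ∈ ∅; common: ∅.
  x = 2: f ≡ 0 at y ∈ {4}; g ≡ 0 at y ∈ ∅; common: ∅.
  x = 3: f ≡ 0 at y ∈ {1}; g ≡ 0 at y ∈ ∅; common: ∅.
  x = 4: f ≡ 0 at y ∈ {5}; g ≡ 0 at y ∈ ∅; common: ∅.
  x = 5: f ≡ 0 at y ∈ {2}; g ≡ 0 at y ∈ ∅; common: ∅.
  x = 6: f ≡ 0 at y ∈ {6}; g ≡ 0 at y ∈ ∅; common: ∅.
Collecting: common zeros = {(0, 3)}, so the count is 1.
Comparison with the Bézout bound: 1 ≤ 1 = deg(f)·deg(g), as expected for curves with no common component (the bound is attained).


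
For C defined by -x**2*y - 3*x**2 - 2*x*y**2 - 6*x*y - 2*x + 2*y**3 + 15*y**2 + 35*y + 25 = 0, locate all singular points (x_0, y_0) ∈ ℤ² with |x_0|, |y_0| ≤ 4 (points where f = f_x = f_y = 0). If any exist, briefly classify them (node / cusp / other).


Singular points: {(1, -2)}; classification: node.

Compute partial derivatives:
  f_x = -2*x*y - 6*x - 2*y**2 - 6*y - 2.
  f_y = -x**2 - 4*x*y - 6*x + 6*y**2 + 30*y + 35.
Scan x_0 ∈ {−4, ..., 4}. For each x_0, f_y(x_0, y) is a polynomial in y; find its integer roots y ∈ {−4, ..., 4}, then test f_x and f at those candidates.
  x = -4: f_y(-4, y) = 6*y**2 + 46*y + 43; no integer root y with |y| ≤ 4.
  x = -3: f_y(-3, y) = 6*y**2 + 42*y + 44; no integer root y with |y| ≤ 4.
  x = -2: f_y(-2, y) = 6*y**2 + 38*y + 43; no integer root y with |y| ≤ 4.
  x = -1: f_y(-1, y) = 6*y**2 + 34*y + 40; vanishes at y ∈ {-4}. (-1, -4): f_x = -12 ≠ 0.
  x = 0: f_y(0, y) = 6*y**2 + 30*y + 35; no integer root y with |y| ≤ 4.
  x = 1: f_y(1, y) = 6*y**2 + 26*y + 28; vanishes at y ∈ {-2}. (1, -2): f_x = 0, f = 0 — SINGULAR.
  x = 2: f_y(2, y) = 6*y**2 + 22*y + 19; no integer root y with |y| ≤ 4.
  x = 3: f_y(3, y) = 6*y**2 + 18*y + 8; no integer root y with |y| ≤ 4.
  x = 4: f_y(4, y) = 6*y**2 + 14*y - 5; no integer root y with |y| ≤ 4.
Only singular point on the grid: (1, -2).
Classify: substitute x = 1 + u, y = -2 + v and expand: f = -u**2*v - u**2 - 2*u*v**2 + 2*v**3 + v**2.
No constant or linear terms (consistent with a singular point). Quadratic part: -u**2 + v**2. Cubic part: -u**2*v - 2*u*v**2 + 2*v**3.
The quadratic part v**2 - u**2 = (v − u)(v + u) splits into two distinct linear factors, so there are two distinct tangent lines y − -2 = ±(x − 1) — this is a node (ordinary double point).
Classification: node.


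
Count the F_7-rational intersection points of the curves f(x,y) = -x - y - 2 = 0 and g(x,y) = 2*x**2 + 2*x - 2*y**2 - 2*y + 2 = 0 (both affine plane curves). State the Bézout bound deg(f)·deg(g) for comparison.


Common zeros: {(3, 2)}; count = 1; Bézout bound = 2.

deg(f) = 1, deg(g) = 2, so Bézout bound = 2.
Scan x ∈ F_7. For each x, list the y ∈ F_7 with f(x, y) ≡ 0 and those with g(x, y) ≡ 0 (mod 7); the common zeros in that column are the intersection.
  x = 0: f ≡ 0 at y ∈ {5}; g ≡ 0 at y ∈ ∅; common: ∅.
  x = 1: f ≡ 0 at y ∈ {4}; g ≡ 0 at y ∈ ∅; common: ∅.
  x = 2: f ≡ 0 at y ∈ {3}; g ≡ 0 at y ∈ {0, 6}; common: ∅.
  x = 3: f ≡ 0 at y ∈ {2}; g ≡ 0 at y ∈ {2, 4}; common: {2}.
  x = 4: f ≡ 0 at y ∈ {1}; g ≡ 0 at y ∈ {0, 6}; common: ∅.
  x = 5: f ≡ 0 at y ∈ {0}; g ≡ 0 at y ∈ ∅; common: ∅.
  x = 6: f ≡ 0 at y ∈ {6}; g ≡ 0 at y ∈ ∅; common: ∅.
Collecting: common zeros = {(3, 2)}, so the count is 1.
Comparison with the Bézout bound: 1 ≤ 2 = deg(f)·deg(g), as expected for curves with no common component (the affine F_7-count falls short of the bound because intersections may lie at infinity, over extension fields, or carry multiplicity).


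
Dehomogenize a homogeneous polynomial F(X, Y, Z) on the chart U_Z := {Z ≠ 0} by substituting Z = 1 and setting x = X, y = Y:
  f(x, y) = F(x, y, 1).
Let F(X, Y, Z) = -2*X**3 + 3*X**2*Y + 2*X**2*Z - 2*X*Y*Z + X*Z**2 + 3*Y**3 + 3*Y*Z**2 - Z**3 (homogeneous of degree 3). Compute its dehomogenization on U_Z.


f(x, y) = -2*x**3 + 3*x**2*y + 2*x**2 - 2*x*y + x + 3*y**3 + 3*y - 1

On U_Z we set Z = 1. Each monomial c·X^i·Y^j·Z^k in F becomes c·x^i·y^j·1^k = c·x^i·y^j.
Substituting Z = 1: F(X, Y, 1) = -2*x**3 + 3*x**2*y + 2*x**2 - 2*x*y + x + 3*y**3 + 3*y - 1.
Note: deg(f) ≤ deg(F) = 3; strict inequality happens when F is divisible by Z (lost terms).


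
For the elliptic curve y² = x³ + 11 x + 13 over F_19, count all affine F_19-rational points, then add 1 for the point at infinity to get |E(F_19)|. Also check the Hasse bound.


Affine points = {(1, 5), (1, 14), (2, 9), (2, 10), (3, 4), (3, 15), (4, 8), (4, 11), (8, 9), (8, 10), (9, 9), (9, 10), (12, 7), (12, 12), (13, 4), (13, 15), (14, 2), (14, 17), (15, 0), (18, 1), (18, 18)}; affine count = 21; |E(F_19)| = 22.

Discriminant check: Δ ∝ 4a³ + 27b² = 4·11³ + 27·13² = 4·1331 + 27·169 ≡ 7 (mod 19). Nonzero ⇒ E is nonsingular.
For each x ∈ F_19, compute rhs = x³ + 11·x + 13 mod 19, then count y ∈ F_19 with y² ≡ rhs.
  x = 0: rhs = 13, matching y values: none (0 points).
  x = 1: rhs = 6, matching y values: 5, 14 (2 points).
  x = 2: rhs = 5, matching y values: 9, 10 (2 points).
  x = 3: rhs = 16, matching y values: 4, 15 (2 points).
  x = 4: rhs = 7, matching y values: 8, 11 (2 points).
  x = 5: rhs = 3, matching y values: none (0 points).
  x = 6: rhs = 10, matching y values: none (0 points).
  x = 7: rhs = 15, matching y values: none (0 points).
  x = 8: rhs = 5, matching y values: 9, 10 (2 points).
  x = 9: rhs = 5, matching y values: 9, 10 (2 points).
  x = 10: rhs = 2, matching y values: none (0 points).
  x = 11: rhs = 2, matching y values: none (0 points).
  x = 12: rhs = 11, matching y values: 7, 12 (2 points).
  x = 13: rhs = 16, matching y values: 4, 15 (2 points).
  x = 14: rhs = 4, matching y values: 2, 17 (2 points).
  x = 15: rhs = 0, matching y values: 0 (1 points).
  x = 16: rhs = 10, matching y values: none (0 points).
  x = 17: rhs = 2, matching y values: none (0 points).
  x = 18: rhs = 1, matching y values: 1, 18 (2 points).
Total affine count: 21.
Full point count |E(F_19)| = 21 + 1 = 22.
Hasse bound: |22 − (19+1)| = |2| = 2 ≤ 2√19 ≈ 8.7178 ✓.


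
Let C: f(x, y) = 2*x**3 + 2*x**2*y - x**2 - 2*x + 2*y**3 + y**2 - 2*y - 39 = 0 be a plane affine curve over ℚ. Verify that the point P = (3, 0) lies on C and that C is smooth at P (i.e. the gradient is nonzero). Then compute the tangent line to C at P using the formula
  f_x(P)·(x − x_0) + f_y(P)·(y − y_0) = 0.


Tangent line at P: 46*x + 16*y - 138 = 0.

Step 1: f(3, 0) = 0, so P lies on C.
Step 2: partial derivatives
  f_x(x, y) = 6*x**2 + 4*x*y - 2*x - 2, f_y(x, y) = 2*x**2 + 6*y**2 + 2*y - 2.
  f_x(P) = 46, f_y(P) = 16 (gradient nonzero, so P is smooth).
Step 3: tangent line at P: 46·(x − 3) + 16·(y − 0) = 0.
Expanding: 46*x + 16*y - 138 = 0.


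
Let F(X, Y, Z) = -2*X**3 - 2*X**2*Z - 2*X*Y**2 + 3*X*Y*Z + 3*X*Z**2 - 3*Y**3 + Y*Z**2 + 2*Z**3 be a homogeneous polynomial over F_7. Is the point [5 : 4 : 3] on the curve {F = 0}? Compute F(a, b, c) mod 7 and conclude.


F(5,4,3) ≡ 3 (mod 7); P is NOT on the curve.

Evaluate F(5, 4, 3) term-by-term (mod 7).
  -2*X**3 ↦ -2·125·1·1 = -250
  -2*X**2*Z ↦ -2·25·1·3 = -150
  -2*X*Y**2 ↦ -2·5·16·1 = -160
  3*X*Y*Z ↦ 3·5·4·3 = 180
  3*X*Z**2 ↦ 3·5·1·9 = 135
  -3*Y**3 ↦ -3·1·64·1 = -192
  Y*Z**2 ↦ 1·1·4·9 = 36
  2*Z**3 ↦ 2·1·1·27 = 54
Sum: F(5, 4, 3) = (-250) + (-150) + (-160) + (180) + (135) + (-192) + (36) + (54) = -347.
Reducing mod 7: -347 ≡ 3 (mod 7).
Since F(a, b, c) ≡ 3 ≠ 0 (mod 7), P does NOT lie on the curve.


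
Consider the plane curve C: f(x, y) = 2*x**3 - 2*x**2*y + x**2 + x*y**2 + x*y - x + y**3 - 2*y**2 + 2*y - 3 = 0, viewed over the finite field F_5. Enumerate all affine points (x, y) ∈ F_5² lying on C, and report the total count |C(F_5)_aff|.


Affine F_5-points: {(1, 1), (1, 2), (1, 3), (2, 0), (2, 2), (2, 3), (3, 4)}; count = 7.

For each of the 25 pairs (x, y) ∈ F_5², evaluate f(x, y) mod 5. Record the zeros.
  x = 0: [0↦2, 1↦3, 2↦1, 3↦2, 4↦2]  zeros at y ∈ ∅
  x = 1: [0↦4, 1↦0, 2↦0, 3↦0, 4↦1]  zeros at y ∈ {1, 2, 3}
  x = 2: [0↦0, 1↦2, 2↦0, 3↦0, 4↦3]  zeros at y ∈ {0, 2, 3}
  x = 3: [0↦2, 1↦1, 2↦3, 3↦4, 4↦0]  zeros at y ∈ {4}
  x = 4: [0↦2, 1↦4, 2↦1, 3↦4, 4↦4]  zeros at y ∈ ∅
Collecting zeros: affine points = {(1, 1), (1, 2), (1, 3), (2, 0), (2, 2), (2, 3), (3, 4)}.
Total count |C(F_5)_aff| = 7.


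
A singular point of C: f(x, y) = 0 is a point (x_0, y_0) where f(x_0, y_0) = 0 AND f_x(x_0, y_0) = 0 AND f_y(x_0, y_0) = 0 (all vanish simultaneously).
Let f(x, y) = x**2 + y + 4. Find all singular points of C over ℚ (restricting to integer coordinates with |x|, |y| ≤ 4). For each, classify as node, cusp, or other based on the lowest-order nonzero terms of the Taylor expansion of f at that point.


No singular points in the scanned grid; C is smooth there.

Compute partial derivatives:
  f_x = 2*x.
  f_y = 1.
f_y = 1 is a nonzero constant, so f_y never vanishes: no point (x, y) can satisfy f = f_x = f_y = 0. In particular no (x, y) ∈ {−4, ..., 4}² is singular; the curve is smooth.


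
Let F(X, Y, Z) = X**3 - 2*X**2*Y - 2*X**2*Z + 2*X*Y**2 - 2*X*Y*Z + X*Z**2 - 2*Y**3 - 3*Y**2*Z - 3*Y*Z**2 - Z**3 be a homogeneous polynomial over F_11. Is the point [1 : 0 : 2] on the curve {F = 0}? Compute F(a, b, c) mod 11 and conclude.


F(1,0,2) ≡ 4 (mod 11); P is NOT on the curve.

Evaluate F(1, 0, 2) term-by-term (mod 11).
  X**3 ↦ 1·1·1·1 = 1
  -2*X**2*Y ↦ -2·1·0·1 = 0
  -2*X**2*Z ↦ -2·1·1·2 = -4
  2*X*Y**2 ↦ 2·1·0·1 = 0
  -2*X*Y*Z ↦ -2·1·0·2 = 0
  X*Z**2 ↦ 1·1·1·4 = 4
  -2*Y**3 ↦ -2·1·0·1 = 0
  -3*Y**2*Z ↦ -3·1·0·2 = 0
  -3*Y*Z**2 ↦ -3·1·0·4 = 0
  -Z**3 ↦ -1·1·1·8 = -8
Sum: F(1, 0, 2) = (1) + (0) + (-4) + (0) + (0) + (4) + (0) + (0) + (0) + (-8) = -7.
Reducing mod 11: -7 ≡ 4 (mod 11).
Since F(a, b, c) ≡ 4 ≠ 0 (mod 11), P does NOT lie on the curve.


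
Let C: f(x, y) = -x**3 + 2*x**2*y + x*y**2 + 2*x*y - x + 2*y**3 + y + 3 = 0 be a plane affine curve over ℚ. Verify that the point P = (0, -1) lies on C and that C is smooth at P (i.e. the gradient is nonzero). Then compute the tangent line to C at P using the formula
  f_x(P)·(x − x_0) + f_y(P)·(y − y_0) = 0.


Tangent line at P: -2*x + 7*y + 7 = 0.

Step 1: f(0, -1) = 0, so P lies on C.
Step 2: partial derivatives
  f_x(x, y) = -3*x**2 + 4*x*y + y**2 + 2*y - 1, f_y(x, y) = 2*x**2 + 2*x*y + 2*x + 6*y**2 + 1.
  f_x(P) = -2, f_y(P) = 7 (gradient nonzero, so P is smooth).
Step 3: tangent line at P: -2·(x − 0) + 7·(y − -1) = 0.
Expanding: -2*x + 7*y + 7 = 0.


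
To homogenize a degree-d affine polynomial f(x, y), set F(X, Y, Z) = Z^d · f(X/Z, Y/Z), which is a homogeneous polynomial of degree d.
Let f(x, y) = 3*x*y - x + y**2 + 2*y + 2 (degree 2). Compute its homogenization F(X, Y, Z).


F(X, Y, Z) = 3*X*Y - X*Z + Y**2 + 2*Y*Z + 2*Z**2

deg(f) = 2.
Substitute x = X/Z, y = Y/Z into f, then multiply by Z^2.
  monomial 3·x^1·y^1 ↦ 3·X^1·Y^1·Z^0.
  monomial -1·x^1·y^0 ↦ -1·X^1·Y^0·Z^1.
  monomial 1·x^0·y^2 ↦ 1·X^0·Y^2·Z^0.
  monomial 2·x^0·y^1 ↦ 2·X^0·Y^1·Z^1.
  monomial 2·x^0·y^0 ↦ 2·X^0·Y^0·Z^2.
Collecting: F(X, Y, Z) = 3*X*Y - X*Z + Y**2 + 2*Y*Z + 2*Z**2.


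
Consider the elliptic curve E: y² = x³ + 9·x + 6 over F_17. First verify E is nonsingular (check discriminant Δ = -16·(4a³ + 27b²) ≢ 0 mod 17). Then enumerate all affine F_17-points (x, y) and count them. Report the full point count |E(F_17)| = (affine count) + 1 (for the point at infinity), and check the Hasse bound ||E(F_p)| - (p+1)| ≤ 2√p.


Affine points = {(1, 4), (1, 13), (2, 7), (2, 10), (3, 3), (3, 14), (4, 2), (4, 15), (6, 2), (6, 15), (7, 2), (7, 15), (9, 0), (10, 5), (10, 12), (11, 5), (11, 12), (13, 5), (13, 12), (16, 8), (16, 9)}; affine count = 21; |E(F_17)| = 22.

Discriminant check: Δ ∝ 4a³ + 27b² = 4·9³ + 27·6² = 4·729 + 27·36 ≡ 12 (mod 17). Nonzero ⇒ E is nonsingular.
For each x ∈ F_17, compute rhs = x³ + 9·x + 6 mod 17, then count y ∈ F_17 with y² ≡ rhs.
  x = 0: rhs = 6, matching y values: none (0 points).
  x = 1: rhs = 16, matching y values: 4, 13 (2 points).
  x = 2: rhs = 15, matching y values: 7, 10 (2 points).
  x = 3: rhs = 9, matching y values: 3, 14 (2 points).
  x = 4: rhs = 4, matching y values: 2, 15 (2 points).
  x = 5: rhs = 6, matching y values: none (0 points).
  x = 6: rhs = 4, matching y values: 2, 15 (2 points).
  x = 7: rhs = 4, matching y values: 2, 15 (2 points).
  x = 8: rhs = 12, matching y values: none (0 points).
  x = 9: rhs = 0, matching y values: 0 (1 points).
  x = 10: rhs = 8, matching y values: 5, 12 (2 points).
  x = 11: rhs = 8, matching y values: 5, 12 (2 points).
  x = 12: rhs = 6, matching y values: none (0 points).
  x = 13: rhs = 8, matching y values: 5, 12 (2 points).
  x = 14: rhs = 3, matching y values: none (0 points).
  x = 15: rhs = 14, matching y values: none (0 points).
  x = 16: rhs = 13, matching y values: 8, 9 (2 points).
Total affine count: 21.
Full point count |E(F_17)| = 21 + 1 = 22.
Hasse bound: |22 − (17+1)| = |4| = 4 ≤ 2√17 ≈ 8.2462 ✓.


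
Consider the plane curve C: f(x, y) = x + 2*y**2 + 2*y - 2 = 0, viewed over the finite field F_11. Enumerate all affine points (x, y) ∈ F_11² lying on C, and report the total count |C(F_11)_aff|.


Affine F_11-points: {(0, 3), (0, 7), (1, 2), (1, 8), (2, 0), (2, 10), (6, 4), (6, 6), (8, 5), (9, 1), (9, 9)}; count = 11.

For each of the 121 pairs (x, y) ∈ F_11², evaluate f(x, y) mod 11. Record the zeros.
  x = 0: [0↦9, 1↦2, 2↦10, 3↦0, 4↦5, 5↦3, 6↦5, 7↦0, 8↦10, 9↦2, 10↦9]  zeros at y ∈ {3, 7}
  x = 1: [0↦10, 1↦3, 2↦0, 3↦1, 4↦6, 5↦4, 6↦6, 7↦1, 8↦0, 9↦3, 10↦10]  zeros at y ∈ {2, 8}
  x = 2: [0↦0, 1↦4, 2↦1, 3↦2, 4↦7, 5↦5, 6↦7, 7↦2, 8↦1, 9↦4, 10↦0]  zeros at y ∈ {0, 10}
  x = 3: [0↦1, 1↦5, 2↦2, 3↦3, 4↦8, 5↦6, 6↦8, 7↦3, 8↦2, 9↦5, 10↦1]  zeros at y ∈ ∅
  x = 4: [0↦2, 1↦6, 2↦3, 3↦4, 4↦9, 5↦7, 6↦9, 7↦4, 8↦3, 9↦6, 10↦2]  zeros at y ∈ ∅
  x = 5: [0↦3, 1↦7, 2↦4, 3↦5, 4↦10, 5↦8, 6↦10, 7↦5, 8↦4, 9↦7, 10↦3]  zeros at y ∈ ∅
  x = 6: [0↦4, 1↦8, 2↦5, 3↦6, 4↦0, 5↦9, 6↦0, 7↦6, 8↦5, 9↦8, 10↦4]  zeros at y ∈ {4, 6}
  x = 7: [0↦5, 1↦9, 2↦6, 3↦7, 4↦1, 5↦10, 6↦1, 7↦7, 8↦6, 9↦9, 10↦5]  zeros at y ∈ ∅
  x = 8: [0↦6, 1↦10, 2↦7, 3↦8, 4↦2, 5↦0, 6↦2, 7↦8, 8↦7, 9↦10, 10↦6]  zeros at y ∈ {5}
  x = 9: [0↦7, 1↦0, 2↦8, 3↦9, 4↦3, 5↦1, 6↦3, 7↦9, 8↦8, 9↦0, 10↦7]  zeros at y ∈ {1, 9}
  x = 10: [0↦8, 1↦1, 2↦9, 3↦10, 4↦4, 5↦2, 6↦4, 7↦10, 8↦9, 9↦1, 10↦8]  zeros at y ∈ ∅
Collecting zeros: affine points = {(0, 3), (0, 7), (1, 2), (1, 8), (2, 0), (2, 10), (6, 4), (6, 6), (8, 5), (9, 1), (9, 9)}.
Total count |C(F_11)_aff| = 11.


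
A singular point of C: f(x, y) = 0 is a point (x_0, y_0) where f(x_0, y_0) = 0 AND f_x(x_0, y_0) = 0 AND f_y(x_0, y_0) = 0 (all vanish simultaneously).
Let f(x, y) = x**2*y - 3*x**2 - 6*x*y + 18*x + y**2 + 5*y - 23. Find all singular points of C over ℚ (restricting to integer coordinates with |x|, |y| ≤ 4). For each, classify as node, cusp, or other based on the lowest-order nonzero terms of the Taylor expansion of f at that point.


Singular points: {(3, 2)}; classification: node.

Compute partial derivatives:
  f_x = 2*x*y - 6*x - 6*y + 18.
  f_y = x**2 - 6*x + 2*y + 5.
Scan x_0 ∈ {−4, ..., 4}. For each x_0, f_y(x_0, y) is a polynomial in y; find its integer roots y ∈ {−4, ..., 4}, then test f_x and f at those candidates.
  x = -4: f_y(-4, y) = 2*y + 45; no integer root y with |y| ≤ 4.
  x = -3: f_y(-3, y) = 2*y + 32; no integer root y with |y| ≤ 4.
  x = -2: f_y(-2, y) = 2*y + 21; no integer root y with |y| ≤ 4.
  x = -1: f_y(-1, y) = 2*y + 12; no integer root y with |y| ≤ 4.
  x = 0: f_y(0, y) = 2*y + 5; no integer root y with |y| ≤ 4.
  x = 1: f_y(1, y) = 2*y; vanishes at y ∈ {0}. (1, 0): f_x = 12 ≠ 0.
  x = 2: f_y(2, y) = 2*y - 3; no integer root y with |y| ≤ 4.
  x = 3: f_y(3, y) = 2*y - 4; vanishes at y ∈ {2}. (3, 2): f_x = 0, f = 0 — SINGULAR.
  x = 4: f_y(4, y) = 2*y - 3; no integer root y with |y| ≤ 4.
Only singular point on the grid: (3, 2).
Classify: substitute x = 3 + u, y = 2 + v and expand: f = u**2*v - u**2 + v**2.
No constant or linear terms (consistent with a singular point). Quadratic part: -u**2 + v**2. Cubic part: u**2*v.
The quadratic part v**2 - u**2 = (v − u)(v + u) splits into two distinct linear factors, so there are two distinct tangent lines y − 2 = ±(x − 3) — this is a node (ordinary double point).
Classification: node.


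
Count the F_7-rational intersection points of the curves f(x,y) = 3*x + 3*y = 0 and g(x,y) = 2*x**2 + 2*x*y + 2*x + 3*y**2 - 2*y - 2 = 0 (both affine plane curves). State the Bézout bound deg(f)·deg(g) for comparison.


Common zeros: ∅; count = 0; Bézout bound = 2.

deg(f) = 1, deg(g) = 2, so Bézout bound = 2.
Scan x ∈ F_7. For each x, list the y ∈ F_7 with f(x, y) ≡ 0 and those with g(x, y) ≡ 0 (mod 7); the common zeros in that column are the intersection.
  x = 0: f ≡ 0 at y ∈ {0}; g ≡ 0 at y ∈ {5}; common: ∅.
  x = 1: f ≡ 0 at y ∈ {6}; g ≡ 0 at y ∈ {2, 5}; common: ∅.
  x = 2: f ≡ 0 at y ∈ {5}; g ≡ 0 at y ∈ ∅; common: ∅.
  x = 3: f ≡ 0 at y ∈ {4}; g ≡ 0 at y ∈ {2, 6}; common: ∅.
  x = 4: f ≡ 0 at y ∈ {3}; g ≡ 0 at y ∈ {6}; common: ∅.
  x = 5: f ≡ 0 at y ∈ {2}; g ≡ 0 at y ∈ ∅; common: ∅.
  x = 6: f ≡ 0 at y ∈ {1}; g ≡ 0 at y ∈ ∅; common: ∅.
Collecting: common zeros = ∅, so the count is 0.
Comparison with the Bézout bound: 0 ≤ 2 = deg(f)·deg(g), as expected for curves with no common component (the affine F_7-count falls short of the bound because intersections may lie at infinity, over extension fields, or carry multiplicity).


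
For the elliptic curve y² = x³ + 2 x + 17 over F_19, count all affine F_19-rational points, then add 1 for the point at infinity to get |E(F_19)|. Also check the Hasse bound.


Affine points = {(0, 6), (0, 13), (1, 1), (1, 18), (5, 0), (6, 6), (6, 13), (9, 2), (9, 17), (10, 7), (10, 12), (13, 6), (13, 13), (17, 9), (17, 10)}; affine count = 15; |E(F_19)| = 16.

Discriminant check: Δ ∝ 4a³ + 27b² = 4·2³ + 27·17² = 4·8 + 27·289 ≡ 7 (mod 19). Nonzero ⇒ E is nonsingular.
For each x ∈ F_19, compute rhs = x³ + 2·x + 17 mod 19, then count y ∈ F_19 with y² ≡ rhs.
  x = 0: rhs = 17, matching y values: 6, 13 (2 points).
  x = 1: rhs = 1, matching y values: 1, 18 (2 points).
  x = 2: rhs = 10, matching y values: none (0 points).
  x = 3: rhs = 12, matching y values: none (0 points).
  x = 4: rhs = 13, matching y values: none (0 points).
  x = 5: rhs = 0, matching y values: 0 (1 points).
  x = 6: rhs = 17, matching y values: 6, 13 (2 points).
  x = 7: rhs = 13, matching y values: none (0 points).
  x = 8: rhs = 13, matching y values: none (0 points).
  x = 9: rhs = 4, matching y values: 2, 17 (2 points).
  x = 10: rhs = 11, matching y values: 7, 12 (2 points).
  x = 11: rhs = 2, matching y values: none (0 points).
  x = 12: rhs = 2, matching y values: none (0 points).
  x = 13: rhs = 17, matching y values: 6, 13 (2 points).
  x = 14: rhs = 15, matching y values: none (0 points).
  x = 15: rhs = 2, matching y values: none (0 points).
  x = 16: rhs = 3, matching y values: none (0 points).
  x = 17: rhs = 5, matching y values: 9, 10 (2 points).
  x = 18: rhs = 14, matching y values: none (0 points).
Total affine count: 15.
Full point count |E(F_19)| = 15 + 1 = 16.
Hasse bound: |16 − (19+1)| = |-4| = 4 ≤ 2√19 ≈ 8.7178 ✓.


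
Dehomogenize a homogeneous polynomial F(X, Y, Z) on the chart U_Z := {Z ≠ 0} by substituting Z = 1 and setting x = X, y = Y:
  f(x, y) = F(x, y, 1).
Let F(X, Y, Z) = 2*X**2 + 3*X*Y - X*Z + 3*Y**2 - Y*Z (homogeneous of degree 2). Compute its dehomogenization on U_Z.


f(x, y) = 2*x**2 + 3*x*y - x + 3*y**2 - y

On U_Z we set Z = 1. Each monomial c·X^i·Y^j·Z^k in F becomes c·x^i·y^j·1^k = c·x^i·y^j.
Substituting Z = 1: F(X, Y, 1) = 2*x**2 + 3*x*y - x + 3*y**2 - y.
Note: deg(f) ≤ deg(F) = 2; strict inequality happens when F is divisible by Z (lost terms).


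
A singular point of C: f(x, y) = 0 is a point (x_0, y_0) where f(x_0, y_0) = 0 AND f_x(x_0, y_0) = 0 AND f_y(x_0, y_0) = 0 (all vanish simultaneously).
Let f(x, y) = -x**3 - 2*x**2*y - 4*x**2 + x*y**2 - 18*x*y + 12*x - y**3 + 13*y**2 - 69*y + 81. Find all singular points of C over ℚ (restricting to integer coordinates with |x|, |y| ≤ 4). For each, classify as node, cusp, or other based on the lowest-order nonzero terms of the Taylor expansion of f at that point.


Singular points: {(-3, 3)}; classification: node.

Compute partial derivatives:
  f_x = -3*x**2 - 4*x*y - 8*x + y**2 - 18*y + 12.
  f_y = -2*x**2 + 2*x*y - 18*x - 3*y**2 + 26*y - 69.
Scan x_0 ∈ {−4, ..., 4}. For each x_0, f_y(x_0, y) is a polynomial in y; find its integer roots y ∈ {−4, ..., 4}, then test f_x and f at those candidates.
  x = -4: f_y(-4, y) = -3*y**2 + 18*y - 29; no integer root y with |y| ≤ 4.
  x = -3: f_y(-3, y) = -3*y**2 + 20*y - 33; vanishes at y ∈ {3}. (-3, 3): f_x = 0, f = 0 — SINGULAR.
  x = -2: f_y(-2, y) = -3*y**2 + 22*y - 41; no integer root y with |y| ≤ 4.
  x = -1: f_y(-1, y) = -3*y**2 + 24*y - 53; no integer root y with |y| ≤ 4.
  x = 0: f_y(0, y) = -3*y**2 + 26*y - 69; no integer root y with |y| ≤ 4.
  x = 1: f_y(1, y) = -3*y**2 + 28*y - 89; no integer root y with |y| ≤ 4.
  x = 2: f_y(2, y) = -3*y**2 + 30*y - 113; no integer root y with |y| ≤ 4.
  x = 3: f_y(3, y) = -3*y**2 + 32*y - 141; no integer root y with |y| ≤ 4.
  x = 4: f_y(4, y) = -3*y**2 + 34*y - 173; no integer root y with |y| ≤ 4.
Only singular point on the grid: (-3, 3).
Classify: substitute x = -3 + u, y = 3 + v and expand: f = -u**3 - 2*u**2*v - u**2 + u*v**2 - v**3 + v**2.
No constant or linear terms (consistent with a singular point). Quadratic part: -u**2 + v**2. Cubic part: -u**3 - 2*u**2*v + u*v**2 - v**3.
The quadratic part v**2 - u**2 = (v − u)(v + u) splits into two distinct linear factors, so there are two distinct tangent lines y − 3 = ±(x − -3) — this is a node (ordinary double point).
Classification: node.


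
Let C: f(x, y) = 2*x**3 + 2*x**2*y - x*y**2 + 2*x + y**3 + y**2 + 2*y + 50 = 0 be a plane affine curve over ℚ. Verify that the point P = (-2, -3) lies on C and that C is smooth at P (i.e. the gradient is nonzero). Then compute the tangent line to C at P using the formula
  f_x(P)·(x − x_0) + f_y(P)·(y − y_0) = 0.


Tangent line at P: 41*x + 19*y + 139 = 0.

Step 1: f(-2, -3) = 0, so P lies on C.
Step 2: partial derivatives
  f_x(x, y) = 6*x**2 + 4*x*y - y**2 + 2, f_y(x, y) = 2*x**2 - 2*x*y + 3*y**2 + 2*y + 2.
  f_x(P) = 41, f_y(P) = 19 (gradient nonzero, so P is smooth).
Step 3: tangent line at P: 41·(x − -2) + 19·(y − -3) = 0.
Expanding: 41*x + 19*y + 139 = 0.


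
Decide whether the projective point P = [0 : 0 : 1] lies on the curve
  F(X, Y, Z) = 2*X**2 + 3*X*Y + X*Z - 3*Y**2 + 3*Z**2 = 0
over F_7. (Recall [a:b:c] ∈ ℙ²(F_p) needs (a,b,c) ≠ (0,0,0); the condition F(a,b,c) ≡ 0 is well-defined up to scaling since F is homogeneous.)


F(0,0,1) ≡ 3 (mod 7); P is NOT on the curve.

Evaluate F(0, 0, 1) term-by-term (mod 7).
  2*X**2 ↦ 2·0·1·1 = 0
  3*X*Y ↦ 3·0·0·1 = 0
  X*Z ↦ 1·0·1·1 = 0
  -3*Y**2 ↦ -3·1·0·1 = 0
  3*Z**2 ↦ 3·1·1·1 = 3
Sum: F(0, 0, 1) = (0) + (0) + (0) + (0) + (3) = 3.
Reducing mod 7: 3 ≡ 3 (mod 7).
Since F(a, b, c) ≡ 3 ≠ 0 (mod 7), P does NOT lie on the curve.


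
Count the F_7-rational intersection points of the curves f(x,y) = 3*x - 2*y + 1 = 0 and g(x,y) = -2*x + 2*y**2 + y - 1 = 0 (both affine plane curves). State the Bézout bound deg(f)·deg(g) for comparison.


Common zeros: {(0, 4), (1, 2)}; count = 2; Bézout bound = 2.

deg(f) = 1, deg(g) = 2, so Bézout bound = 2.
Scan x ∈ F_7. For each x, list the y ∈ F_7 with f(x, y) ≡ 0 and those with g(x, y) ≡ 0 (mod 7); the common zeros in that column are the intersection.
  x = 0: f ≡ 0 at y ∈ {4}; g ≡ 0 at y ∈ {4, 6}; common: {4}.
  x = 1: f ≡ 0 at y ∈ {2}; g ≡ 0 at y ∈ {1, 2}; common: {2}.
  x = 2: f ≡ 0 at y ∈ {0}; g ≡ 0 at y ∈ ∅; common: ∅.
  x = 3: f ≡ 0 at y ∈ {5}; g ≡ 0 at y ∈ {0, 3}; common: ∅.
  x = 4: f ≡ 0 at y ∈ {3}; g ≡ 0 at y ∈ ∅; common: ∅.
  x = 5: f ≡ 0 at y ∈ {1}; g ≡ 0 at y ∈ ∅; common: ∅.
  x = 6: f ≡ 0 at y ∈ {6}; g ≡ 0 at y ∈ {5}; common: ∅.
Collecting: common zeros = {(0, 4), (1, 2)}, so the count is 2.
Comparison with the Bézout bound: 2 ≤ 2 = deg(f)·deg(g), as expected for curves with no common component (the bound is attained).


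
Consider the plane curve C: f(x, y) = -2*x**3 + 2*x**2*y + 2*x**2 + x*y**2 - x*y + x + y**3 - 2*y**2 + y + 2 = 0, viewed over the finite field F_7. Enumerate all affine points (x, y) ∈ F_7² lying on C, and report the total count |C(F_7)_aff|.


Affine F_7-points: {(0, 3), (4, 3), (6, 1)}; count = 3.

For each of the 49 pairs (x, y) ∈ F_7², evaluate f(x, y) mod 7. Record the zeros.
  x = 0: [0↦2, 1↦2, 2↦4, 3↦0, 4↦3, 5↦5, 6↦5]  zeros at y ∈ {3}
  x = 1: [0↦3, 1↦5, 2↦4, 3↦6, 4↦3, 5↦1, 6↦6]  zeros at y ∈ ∅
  x = 2: [0↦3, 1↦4, 2↦4, 3↦2, 4↦4, 5↦2, 6↦2]  zeros at y ∈ ∅
  x = 3: [0↦4, 1↦1, 2↦6, 3↦4, 4↦1, 5↦3, 6↦2]  zeros at y ∈ ∅
  x = 4: [0↦1, 1↦5, 2↦5, 3↦0, 4↦3, 5↦6, 6↦1]  zeros at y ∈ {3}
  x = 5: [0↦3, 1↦4, 2↦3, 3↦6, 4↦5, 5↦6, 6↦1]  zeros at y ∈ ∅
  x = 6: [0↦5, 1↦0, 2↦2, 3↦3, 4↦2, 5↦5, 6↦4]  zeros at y ∈ {1}
Collecting zeros: affine points = {(0, 3), (4, 3), (6, 1)}.
Total count |C(F_7)_aff| = 3.


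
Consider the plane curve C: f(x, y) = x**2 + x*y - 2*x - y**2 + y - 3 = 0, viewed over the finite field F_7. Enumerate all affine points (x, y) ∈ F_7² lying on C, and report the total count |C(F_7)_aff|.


Affine F_7-points: {(1, 3), (1, 6), (2, 4), (2, 6), (3, 0), (3, 4), (5, 3), (6, 0)}; count = 8.

For each of the 49 pairs (x, y) ∈ F_7², evaluate f(x, y) mod 7. Record the zeros.
  x = 0: [0↦4, 1↦4, 2↦2, 3↦5, 4↦6, 5↦5, 6↦2]  zeros at y ∈ ∅
  x = 1: [0↦3, 1↦4, 2↦3, 3↦0, 4↦2, 5↦2, 6↦0]  zeros at y ∈ {3, 6}
  x = 2: [0↦4, 1↦6, 2↦6, 3↦4, 4↦0, 5↦1, 6↦0]  zeros at y ∈ {4, 6}
  x = 3: [0↦0, 1↦3, 2↦4, 3↦3, 4↦0, 5↦2, 6↦2]  zeros at y ∈ {0, 4}
  x = 4: [0↦5, 1↦2, 2↦4, 3↦4, 4↦2, 5↦5, 6↦6]  zeros at y ∈ ∅
  x = 5: [0↦5, 1↦3, 2↦6, 3↦0, 4↦6, 5↦3, 6↦5]  zeros at y ∈ {3}
  x = 6: [0↦0, 1↦6, 2↦3, 3↦5, 4↦5, 5↦3, 6↦6]  zeros at y ∈ {0}
Collecting zeros: affine points = {(1, 3), (1, 6), (2, 4), (2, 6), (3, 0), (3, 4), (5, 3), (6, 0)}.
Total count |C(F_7)_aff| = 8.


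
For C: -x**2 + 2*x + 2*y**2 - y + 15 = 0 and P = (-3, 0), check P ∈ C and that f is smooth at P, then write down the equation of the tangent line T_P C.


Tangent line at P: 8*x - y + 24 = 0.

Step 1: f(-3, 0) = 0, so P lies on C.
Step 2: partial derivatives
  f_x(x, y) = 2 - 2*x, f_y(x, y) = 4*y - 1.
  f_x(P) = 8, f_y(P) = -1 (gradient nonzero, so P is smooth).
Step 3: tangent line at P: 8·(x − -3) + -1·(y − 0) = 0.
Expanding: 8*x - y + 24 = 0.


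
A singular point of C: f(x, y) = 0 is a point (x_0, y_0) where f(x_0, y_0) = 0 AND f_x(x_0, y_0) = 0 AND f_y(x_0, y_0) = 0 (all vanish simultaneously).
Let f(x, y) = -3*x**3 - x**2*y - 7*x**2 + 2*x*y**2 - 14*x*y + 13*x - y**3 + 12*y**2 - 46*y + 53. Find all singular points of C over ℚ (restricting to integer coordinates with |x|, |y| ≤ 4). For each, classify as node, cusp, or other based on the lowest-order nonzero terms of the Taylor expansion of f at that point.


Singular points: {(-1, 3)}; classification: node.

Compute partial derivatives:
  f_x = -9*x**2 - 2*x*y - 14*x + 2*y**2 - 14*y + 13.
  f_y = -x**2 + 4*x*y - 14*x - 3*y**2 + 24*y - 46.
Scan x_0 ∈ {−4, ..., 4}. For each x_0, f_y(x_0, y) is a polynomial in y; find its integer roots y ∈ {−4, ..., 4}, then test f_x and f at those candidates.
  x = -4: f_y(-4, y) = -3*y**2 + 8*y - 6; no integer root y with |y| ≤ 4.
  x = -3: f_y(-3, y) = -3*y**2 + 12*y - 13; no integer root y with |y| ≤ 4.
  x = -2: f_y(-2, y) = -3*y**2 + 16*y - 22; no integer root y with |y| ≤ 4.
  x = -1: f_y(-1, y) = -3*y**2 + 20*y - 33; vanishes at y ∈ {3}. (-1, 3): f_x = 0, f = 0 — SINGULAR.
  x = 0: f_y(0, y) = -3*y**2 + 24*y - 46; no integer root y with |y| ≤ 4.
  x = 1: f_y(1, y) = -3*y**2 + 28*y - 61; no integer root y with |y| ≤ 4.
  x = 2: f_y(2, y) = -3*y**2 + 32*y - 78; no integer root y with |y| ≤ 4.
  x = 3: f_y(3, y) = -3*y**2 + 36*y - 97; no integer root y with |y| ≤ 4.
  x = 4: f_y(4, y) = -3*y**2 + 40*y - 118; no integer root y with |y| ≤ 4.
Only singular point on the grid: (-1, 3).
Classify: substitute x = -1 + u, y = 3 + v and expand: f = -3*u**3 - u**2*v - u**2 + 2*u*v**2 - v**3 + v**2.
No constant or linear terms (consistent with a singular point). Quadratic part: -u**2 + v**2. Cubic part: -3*u**3 - u**2*v + 2*u*v**2 - v**3.
The quadratic part v**2 - u**2 = (v − u)(v + u) splits into two distinct linear factors, so there are two distinct tangent lines y − 3 = ±(x − -1) — this is a node (ordinary double point).
Classification: node.


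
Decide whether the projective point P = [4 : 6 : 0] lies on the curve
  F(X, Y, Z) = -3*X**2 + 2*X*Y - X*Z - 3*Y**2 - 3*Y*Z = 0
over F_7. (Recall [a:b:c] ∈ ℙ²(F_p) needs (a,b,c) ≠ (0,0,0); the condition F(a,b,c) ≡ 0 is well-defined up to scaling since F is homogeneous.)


F(4,6,0) ≡ 4 (mod 7); P is NOT on the curve.

Evaluate F(4, 6, 0) term-by-term (mod 7).
  -3*X**2 ↦ -3·16·1·1 = -48
  2*X*Y ↦ 2·4·6·1 = 48
  -X*Z ↦ -1·4·1·0 = 0
  -3*Y**2 ↦ -3·1·36·1 = -108
  -3*Y*Z ↦ -3·1·6·0 = 0
Sum: F(4, 6, 0) = (-48) + (48) + (0) + (-108) + (0) = -108.
Reducing mod 7: -108 ≡ 4 (mod 7).
Since F(a, b, c) ≡ 4 ≠ 0 (mod 7), P does NOT lie on the curve.


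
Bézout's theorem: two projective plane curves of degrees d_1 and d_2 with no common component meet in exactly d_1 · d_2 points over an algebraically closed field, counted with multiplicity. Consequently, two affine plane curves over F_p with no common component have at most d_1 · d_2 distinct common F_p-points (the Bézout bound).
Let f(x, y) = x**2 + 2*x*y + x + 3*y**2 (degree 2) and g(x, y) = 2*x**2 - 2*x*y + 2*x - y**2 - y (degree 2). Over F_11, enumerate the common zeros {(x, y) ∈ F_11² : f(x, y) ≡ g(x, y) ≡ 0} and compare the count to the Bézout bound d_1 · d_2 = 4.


Common zeros: {(0, 0), (10, 0)}; count = 2; Bézout bound = 4.

deg(f) = 2, deg(g) = 2, so Bézout bound = 4.
Scan x ∈ F_11. For each x, list the y ∈ F_11 with f(x, y) ≡ 0 and those with g(x, y) ≡ 0 (mod 11); the common zeros in that column are the intersection.
  x = 0: f ≡ 0 at y ∈ {0}; g ≡ 0 at y ∈ {0, 10}; common: {0}.
  x = 1: f ≡ 0 at y ∈ ∅; g ≡ 0 at y ∈ {1, 7}; common: ∅.
  x = 2: f ≡ 0 at y ∈ ∅; g ≡ 0 at y ∈ ∅; common: ∅.
  x = 3: f ≡ 0 at y ∈ ∅; g ≡ 0 at y ∈ ∅; common: ∅.
  x = 4: f ≡ 0 at y ∈ {6}; g ≡ 0 at y ∈ ∅; common: ∅.
  x = 5: f ≡ 0 at y ∈ {6, 9}; g ≡ 0 at y ∈ {4, 7}; common: ∅.
  x = 6: f ≡ 0 at y ∈ {8, 10}; g ≡ 0 at y ∈ ∅; common: ∅.
  x = 7: f ≡ 0 at y ∈ ∅; g ≡ 0 at y ∈ ∅; common: ∅.
  x = 8: f ≡ 0 at y ∈ ∅; g ≡ 0 at y ∈ ∅; common: ∅.
  x = 9: f ≡ 0 at y ∈ {7, 9}; g ≡ 0 at y ∈ {4, 10}; common: ∅.
  x = 10: f ≡ 0 at y ∈ {0, 8}; g ≡ 0 at y ∈ {0, 1}; common: {0}.
Collecting: common zeros = {(0, 0), (10, 0)}, so the count is 2.
Comparison with the Bézout bound: 2 ≤ 4 = deg(f)·deg(g), as expected for curves with no common component (the affine F_11-count falls short of the bound because intersections may lie at infinity, over extension fields, or carry multiplicity).
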